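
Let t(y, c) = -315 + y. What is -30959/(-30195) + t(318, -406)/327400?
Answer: 2027213437/1977168600 ≈ 1.0253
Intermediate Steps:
-30959/(-30195) + t(318, -406)/327400 = -30959/(-30195) + (-315 + 318)/327400 = -30959*(-1/30195) + 3*(1/327400) = 30959/30195 + 3/327400 = 2027213437/1977168600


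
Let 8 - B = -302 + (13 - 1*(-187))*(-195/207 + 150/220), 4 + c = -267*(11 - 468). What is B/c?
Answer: 54958/18521877 ≈ 0.0029672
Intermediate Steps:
c = 122015 (c = -4 - 267*(11 - 468) = -4 - 267*(-457) = -4 + 122019 = 122015)
B = 274790/759 (B = 8 - (-302 + (13 - 1*(-187))*(-195/207 + 150/220)) = 8 - (-302 + (13 + 187)*(-195*1/207 + 150*(1/220))) = 8 - (-302 + 200*(-65/69 + 15/22)) = 8 - (-302 + 200*(-395/1518)) = 8 - (-302 - 39500/759) = 8 - 1*(-268718/759) = 8 + 268718/759 = 274790/759 ≈ 362.04)
B/c = (274790/759)/122015 = (274790/759)*(1/122015) = 54958/18521877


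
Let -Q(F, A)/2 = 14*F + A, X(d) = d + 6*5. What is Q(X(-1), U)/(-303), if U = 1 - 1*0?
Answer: 814/303 ≈ 2.6865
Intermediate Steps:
X(d) = 30 + d (X(d) = d + 30 = 30 + d)
U = 1 (U = 1 + 0 = 1)
Q(F, A) = -28*F - 2*A (Q(F, A) = -2*(14*F + A) = -2*(A + 14*F) = -28*F - 2*A)
Q(X(-1), U)/(-303) = (-28*(30 - 1) - 2*1)/(-303) = (-28*29 - 2)*(-1/303) = (-812 - 2)*(-1/303) = -814*(-1/303) = 814/303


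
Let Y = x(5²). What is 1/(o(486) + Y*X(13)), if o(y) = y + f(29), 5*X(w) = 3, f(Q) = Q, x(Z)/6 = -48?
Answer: 5/1711 ≈ 0.0029223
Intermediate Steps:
x(Z) = -288 (x(Z) = 6*(-48) = -288)
X(w) = ⅗ (X(w) = (⅕)*3 = ⅗)
Y = -288
o(y) = 29 + y (o(y) = y + 29 = 29 + y)
1/(o(486) + Y*X(13)) = 1/((29 + 486) - 288*⅗) = 1/(515 - 864/5) = 1/(1711/5) = 5/1711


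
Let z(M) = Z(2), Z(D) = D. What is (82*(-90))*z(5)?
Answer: -14760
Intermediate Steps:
z(M) = 2
(82*(-90))*z(5) = (82*(-90))*2 = -7380*2 = -14760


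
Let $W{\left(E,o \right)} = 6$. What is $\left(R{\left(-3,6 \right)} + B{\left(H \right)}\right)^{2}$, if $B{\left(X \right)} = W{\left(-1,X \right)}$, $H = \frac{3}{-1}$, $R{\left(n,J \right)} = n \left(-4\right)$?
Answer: $324$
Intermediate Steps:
$R{\left(n,J \right)} = - 4 n$
$H = -3$ ($H = 3 \left(-1\right) = -3$)
$B{\left(X \right)} = 6$
$\left(R{\left(-3,6 \right)} + B{\left(H \right)}\right)^{2} = \left(\left(-4\right) \left(-3\right) + 6\right)^{2} = \left(12 + 6\right)^{2} = 18^{2} = 324$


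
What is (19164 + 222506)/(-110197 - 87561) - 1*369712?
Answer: -3323352153/8989 ≈ -3.6971e+5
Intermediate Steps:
(19164 + 222506)/(-110197 - 87561) - 1*369712 = 241670/(-197758) - 369712 = 241670*(-1/197758) - 369712 = -10985/8989 - 369712 = -3323352153/8989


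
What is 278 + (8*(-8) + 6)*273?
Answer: -15556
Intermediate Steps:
278 + (8*(-8) + 6)*273 = 278 + (-64 + 6)*273 = 278 - 58*273 = 278 - 15834 = -15556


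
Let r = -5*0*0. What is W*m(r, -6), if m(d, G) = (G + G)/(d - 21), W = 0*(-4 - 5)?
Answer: 0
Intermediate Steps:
r = 0 (r = 0*0 = 0)
W = 0 (W = 0*(-9) = 0)
m(d, G) = 2*G/(-21 + d) (m(d, G) = (2*G)/(-21 + d) = 2*G/(-21 + d))
W*m(r, -6) = 0*(2*(-6)/(-21 + 0)) = 0*(2*(-6)/(-21)) = 0*(2*(-6)*(-1/21)) = 0*(4/7) = 0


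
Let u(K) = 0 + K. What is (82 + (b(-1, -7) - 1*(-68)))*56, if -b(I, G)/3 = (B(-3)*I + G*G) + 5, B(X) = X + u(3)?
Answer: -672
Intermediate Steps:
u(K) = K
B(X) = 3 + X (B(X) = X + 3 = 3 + X)
b(I, G) = -15 - 3*G**2 (b(I, G) = -3*(((3 - 3)*I + G*G) + 5) = -3*((0*I + G**2) + 5) = -3*((0 + G**2) + 5) = -3*(G**2 + 5) = -3*(5 + G**2) = -15 - 3*G**2)
(82 + (b(-1, -7) - 1*(-68)))*56 = (82 + ((-15 - 3*(-7)**2) - 1*(-68)))*56 = (82 + ((-15 - 3*49) + 68))*56 = (82 + ((-15 - 147) + 68))*56 = (82 + (-162 + 68))*56 = (82 - 94)*56 = -12*56 = -672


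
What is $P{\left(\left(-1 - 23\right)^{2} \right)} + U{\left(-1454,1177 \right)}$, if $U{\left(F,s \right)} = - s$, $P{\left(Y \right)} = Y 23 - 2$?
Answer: $12069$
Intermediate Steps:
$P{\left(Y \right)} = -2 + 23 Y$ ($P{\left(Y \right)} = 23 Y - 2 = -2 + 23 Y$)
$P{\left(\left(-1 - 23\right)^{2} \right)} + U{\left(-1454,1177 \right)} = \left(-2 + 23 \left(-1 - 23\right)^{2}\right) - 1177 = \left(-2 + 23 \left(-24\right)^{2}\right) - 1177 = \left(-2 + 23 \cdot 576\right) - 1177 = \left(-2 + 13248\right) - 1177 = 13246 - 1177 = 12069$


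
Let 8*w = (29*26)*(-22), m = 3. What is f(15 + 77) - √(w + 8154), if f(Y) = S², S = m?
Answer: 9 - √24322/2 ≈ -68.978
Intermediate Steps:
w = -4147/2 (w = ((29*26)*(-22))/8 = (754*(-22))/8 = (⅛)*(-16588) = -4147/2 ≈ -2073.5)
S = 3
f(Y) = 9 (f(Y) = 3² = 9)
f(15 + 77) - √(w + 8154) = 9 - √(-4147/2 + 8154) = 9 - √(12161/2) = 9 - √24322/2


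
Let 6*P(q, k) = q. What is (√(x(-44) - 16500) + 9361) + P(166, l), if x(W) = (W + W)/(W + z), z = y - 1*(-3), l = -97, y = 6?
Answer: 28166/3 + 22*I*√41755/35 ≈ 9388.7 + 128.44*I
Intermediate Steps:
z = 9 (z = 6 - 1*(-3) = 6 + 3 = 9)
P(q, k) = q/6
x(W) = 2*W/(9 + W) (x(W) = (W + W)/(W + 9) = (2*W)/(9 + W) = 2*W/(9 + W))
(√(x(-44) - 16500) + 9361) + P(166, l) = (√(2*(-44)/(9 - 44) - 16500) + 9361) + (⅙)*166 = (√(2*(-44)/(-35) - 16500) + 9361) + 83/3 = (√(2*(-44)*(-1/35) - 16500) + 9361) + 83/3 = (√(88/35 - 16500) + 9361) + 83/3 = (√(-577412/35) + 9361) + 83/3 = (22*I*√41755/35 + 9361) + 83/3 = (9361 + 22*I*√41755/35) + 83/3 = 28166/3 + 22*I*√41755/35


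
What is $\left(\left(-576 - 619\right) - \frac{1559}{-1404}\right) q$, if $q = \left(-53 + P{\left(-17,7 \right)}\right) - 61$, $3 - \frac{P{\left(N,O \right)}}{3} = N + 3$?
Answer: $\frac{11733547}{156} \approx 75215.0$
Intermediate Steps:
$P{\left(N,O \right)} = - 3 N$ ($P{\left(N,O \right)} = 9 - 3 \left(N + 3\right) = 9 - 3 \left(3 + N\right) = 9 - \left(9 + 3 N\right) = - 3 N$)
$q = -63$ ($q = \left(-53 - -51\right) - 61 = \left(-53 + 51\right) - 61 = -2 - 61 = -63$)
$\left(\left(-576 - 619\right) - \frac{1559}{-1404}\right) q = \left(\left(-576 - 619\right) - \frac{1559}{-1404}\right) \left(-63\right) = \left(\left(-576 - 619\right) - - \frac{1559}{1404}\right) \left(-63\right) = \left(-1195 + \frac{1559}{1404}\right) \left(-63\right) = \left(- \frac{1676221}{1404}\right) \left(-63\right) = \frac{11733547}{156}$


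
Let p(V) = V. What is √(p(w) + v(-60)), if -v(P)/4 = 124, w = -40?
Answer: 2*I*√134 ≈ 23.152*I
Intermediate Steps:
v(P) = -496 (v(P) = -4*124 = -496)
√(p(w) + v(-60)) = √(-40 - 496) = √(-536) = 2*I*√134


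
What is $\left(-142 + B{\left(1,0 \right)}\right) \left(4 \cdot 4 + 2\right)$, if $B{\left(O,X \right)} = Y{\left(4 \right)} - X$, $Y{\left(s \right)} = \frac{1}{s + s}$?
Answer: $- \frac{10215}{4} \approx -2553.8$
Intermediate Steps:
$Y{\left(s \right)} = \frac{1}{2 s}$
$B{\left(O,X \right)} = \frac{1}{8} - X$ ($B{\left(O,X \right)} = \frac{1}{2 \cdot 4} - X = \frac{1}{2} \cdot \frac{1}{4} - X = \frac{1}{8} - X$)
$\left(-142 + B{\left(1,0 \right)}\right) \left(4 \cdot 4 + 2\right) = \left(-142 + \left(\frac{1}{8} - 0\right)\right) \left(4 \cdot 4 + 2\right) = \left(-142 + \left(\frac{1}{8} + 0\right)\right) \left(16 + 2\right) = \left(-142 + \frac{1}{8}\right) 18 = \left(- \frac{1135}{8}\right) 18 = - \frac{10215}{4}$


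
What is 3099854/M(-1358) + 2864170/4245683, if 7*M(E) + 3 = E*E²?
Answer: 7080827945449576/10632781153105345 ≈ 0.66594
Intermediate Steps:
M(E) = -3/7 + E³/7 (M(E) = -3/7 + (E*E²)/7 = -3/7 + E³/7)
3099854/M(-1358) + 2864170/4245683 = 3099854/(-3/7 + (⅐)*(-1358)³) + 2864170/4245683 = 3099854/(-3/7 + (⅐)*(-2504374712)) + 2864170*(1/4245683) = 3099854/(-3/7 - 357767816) + 2864170/4245683 = 3099854/(-2504374715/7) + 2864170/4245683 = 3099854*(-7/2504374715) + 2864170/4245683 = -21698978/2504374715 + 2864170/4245683 = 7080827945449576/10632781153105345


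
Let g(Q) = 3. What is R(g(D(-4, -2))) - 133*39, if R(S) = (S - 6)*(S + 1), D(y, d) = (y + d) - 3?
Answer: -5199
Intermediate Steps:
D(y, d) = -3 + d + y (D(y, d) = (d + y) - 3 = -3 + d + y)
R(S) = (1 + S)*(-6 + S) (R(S) = (-6 + S)*(1 + S) = (1 + S)*(-6 + S))
R(g(D(-4, -2))) - 133*39 = (-6 + 3² - 5*3) - 133*39 = (-6 + 9 - 15) - 5187 = -12 - 5187 = -5199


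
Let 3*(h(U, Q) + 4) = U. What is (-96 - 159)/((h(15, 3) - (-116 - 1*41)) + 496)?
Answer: -85/218 ≈ -0.38991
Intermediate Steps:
h(U, Q) = -4 + U/3
(-96 - 159)/((h(15, 3) - (-116 - 1*41)) + 496) = (-96 - 159)/(((-4 + (⅓)*15) - (-116 - 1*41)) + 496) = -255/(((-4 + 5) - (-116 - 41)) + 496) = -255/((1 - 1*(-157)) + 496) = -255/((1 + 157) + 496) = -255/(158 + 496) = -255/654 = -255*1/654 = -85/218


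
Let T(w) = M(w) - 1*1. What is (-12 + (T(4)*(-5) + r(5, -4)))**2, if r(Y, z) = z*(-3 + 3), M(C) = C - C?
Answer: 49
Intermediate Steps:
M(C) = 0
T(w) = -1 (T(w) = 0 - 1*1 = 0 - 1 = -1)
r(Y, z) = 0 (r(Y, z) = z*0 = 0)
(-12 + (T(4)*(-5) + r(5, -4)))**2 = (-12 + (-1*(-5) + 0))**2 = (-12 + (5 + 0))**2 = (-12 + 5)**2 = (-7)**2 = 49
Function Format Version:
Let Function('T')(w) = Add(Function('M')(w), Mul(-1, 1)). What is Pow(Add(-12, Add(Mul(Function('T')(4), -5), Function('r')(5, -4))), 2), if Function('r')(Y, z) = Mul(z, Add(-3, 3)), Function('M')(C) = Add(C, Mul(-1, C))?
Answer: 49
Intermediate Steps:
Function('M')(C) = 0
Function('T')(w) = -1 (Function('T')(w) = Add(0, Mul(-1, 1)) = Add(0, -1) = -1)
Function('r')(Y, z) = 0 (Function('r')(Y, z) = Mul(z, 0) = 0)
Pow(Add(-12, Add(Mul(Function('T')(4), -5), Function('r')(5, -4))), 2) = Pow(Add(-12, Add(Mul(-1, -5), 0)), 2) = Pow(Add(-12, Add(5, 0)), 2) = Pow(Add(-12, 5), 2) = Pow(-7, 2) = 49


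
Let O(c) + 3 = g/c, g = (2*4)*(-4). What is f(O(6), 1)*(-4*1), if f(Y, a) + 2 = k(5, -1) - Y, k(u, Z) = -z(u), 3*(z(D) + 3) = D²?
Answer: -4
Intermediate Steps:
z(D) = -3 + D²/3
g = -32 (g = 8*(-4) = -32)
k(u, Z) = 3 - u²/3 (k(u, Z) = -(-3 + u²/3) = 3 - u²/3)
O(c) = -3 - 32/c
f(Y, a) = -22/3 - Y (f(Y, a) = -2 + ((3 - ⅓*5²) - Y) = -2 + ((3 - ⅓*25) - Y) = -2 + ((3 - 25/3) - Y) = -2 + (-16/3 - Y) = -22/3 - Y)
f(O(6), 1)*(-4*1) = (-22/3 - (-3 - 32/6))*(-4*1) = (-22/3 - (-3 - 32*⅙))*(-4) = (-22/3 - (-3 - 16/3))*(-4) = (-22/3 - 1*(-25/3))*(-4) = (-22/3 + 25/3)*(-4) = 1*(-4) = -4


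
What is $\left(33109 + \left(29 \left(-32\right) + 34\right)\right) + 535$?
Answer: $32750$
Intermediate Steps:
$\left(33109 + \left(29 \left(-32\right) + 34\right)\right) + 535 = \left(33109 + \left(-928 + 34\right)\right) + 535 = \left(33109 - 894\right) + 535 = 32215 + 535 = 32750$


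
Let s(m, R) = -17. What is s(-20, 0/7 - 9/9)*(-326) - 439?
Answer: 5103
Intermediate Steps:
s(-20, 0/7 - 9/9)*(-326) - 439 = -17*(-326) - 439 = 5542 - 439 = 5103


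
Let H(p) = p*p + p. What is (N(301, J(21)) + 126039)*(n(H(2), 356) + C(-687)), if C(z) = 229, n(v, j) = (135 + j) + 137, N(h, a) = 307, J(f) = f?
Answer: 108278522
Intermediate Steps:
H(p) = p + p**2 (H(p) = p**2 + p = p + p**2)
n(v, j) = 272 + j
(N(301, J(21)) + 126039)*(n(H(2), 356) + C(-687)) = (307 + 126039)*((272 + 356) + 229) = 126346*(628 + 229) = 126346*857 = 108278522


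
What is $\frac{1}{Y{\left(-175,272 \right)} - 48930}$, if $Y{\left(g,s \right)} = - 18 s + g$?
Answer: $- \frac{1}{54001} \approx -1.8518 \cdot 10^{-5}$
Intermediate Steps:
$Y{\left(g,s \right)} = g - 18 s$
$\frac{1}{Y{\left(-175,272 \right)} - 48930} = \frac{1}{\left(-175 - 4896\right) - 48930} = \frac{1}{-5071 - 48930} = \frac{1}{-54001} = - \frac{1}{54001}$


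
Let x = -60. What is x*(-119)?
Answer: 7140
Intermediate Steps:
x*(-119) = -60*(-119) = 7140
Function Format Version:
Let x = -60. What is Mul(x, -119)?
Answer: 7140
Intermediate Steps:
Mul(x, -119) = Mul(-60, -119) = 7140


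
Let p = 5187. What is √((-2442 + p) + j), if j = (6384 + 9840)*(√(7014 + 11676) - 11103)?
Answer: √(-180132327 + 16224*√18690) ≈ 13338.0*I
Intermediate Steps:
j = -180135072 + 16224*√18690 (j = 16224*(√18690 - 11103) = 16224*(-11103 + √18690) = -180135072 + 16224*√18690 ≈ -1.7792e+8)
√((-2442 + p) + j) = √((-2442 + 5187) + (-180135072 + 16224*√18690)) = √(2745 + (-180135072 + 16224*√18690)) = √(-180132327 + 16224*√18690)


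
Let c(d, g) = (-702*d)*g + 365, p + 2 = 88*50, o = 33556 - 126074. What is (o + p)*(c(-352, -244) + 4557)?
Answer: 5312618566480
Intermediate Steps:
o = -92518
p = 4398 (p = -2 + 88*50 = -2 + 4400 = 4398)
c(d, g) = 365 - 702*d*g (c(d, g) = -702*d*g + 365 = 365 - 702*d*g)
(o + p)*(c(-352, -244) + 4557) = (-92518 + 4398)*((365 - 702*(-352)*(-244)) + 4557) = -88120*((365 - 60293376) + 4557) = -88120*(-60293011 + 4557) = -88120*(-60288454) = 5312618566480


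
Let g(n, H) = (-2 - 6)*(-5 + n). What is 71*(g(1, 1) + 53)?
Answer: 6035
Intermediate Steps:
g(n, H) = 40 - 8*n (g(n, H) = -8*(-5 + n) = 40 - 8*n)
71*(g(1, 1) + 53) = 71*((40 - 8*1) + 53) = 71*((40 - 8) + 53) = 71*(32 + 53) = 71*85 = 6035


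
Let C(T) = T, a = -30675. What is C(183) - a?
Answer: 30858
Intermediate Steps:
C(183) - a = 183 - 1*(-30675) = 183 + 30675 = 30858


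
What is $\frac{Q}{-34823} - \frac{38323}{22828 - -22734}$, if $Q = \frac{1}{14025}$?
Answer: $- \frac{89553438743}{106469581350} \approx -0.84112$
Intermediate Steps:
$Q = \frac{1}{14025} \approx 7.1301 \cdot 10^{-5}$
$\frac{Q}{-34823} - \frac{38323}{22828 - -22734} = \frac{1}{14025 \left(-34823\right)} - \frac{38323}{22828 - -22734} = \frac{1}{14025} \left(- \frac{1}{34823}\right) - \frac{38323}{22828 + 22734} = - \frac{1}{488392575} - \frac{38323}{45562} = - \frac{1}{488392575} - \frac{2017}{2398} = - \frac{89553438743}{106469581350}$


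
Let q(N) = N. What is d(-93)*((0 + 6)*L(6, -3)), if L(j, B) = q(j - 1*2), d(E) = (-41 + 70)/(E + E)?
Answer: -116/31 ≈ -3.7419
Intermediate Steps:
d(E) = 29/(2*E) (d(E) = 29/((2*E)) = 29*(1/(2*E)) = 29/(2*E))
L(j, B) = -2 + j (L(j, B) = j - 1*2 = j - 2 = -2 + j)
d(-93)*((0 + 6)*L(6, -3)) = ((29/2)/(-93))*((0 + 6)*(-2 + 6)) = ((29/2)*(-1/93))*(6*4) = -29/186*24 = -116/31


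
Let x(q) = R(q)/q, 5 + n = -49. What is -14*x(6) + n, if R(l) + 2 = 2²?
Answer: -176/3 ≈ -58.667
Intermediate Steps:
n = -54 (n = -5 - 49 = -54)
R(l) = 2 (R(l) = -2 + 2² = -2 + 4 = 2)
x(q) = 2/q
-14*x(6) + n = -28/6 - 54 = -14*⅓ - 54 = -14/3 - 54 = -176/3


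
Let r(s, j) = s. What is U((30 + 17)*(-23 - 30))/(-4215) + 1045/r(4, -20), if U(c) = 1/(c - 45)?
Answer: 2792563951/10689240 ≈ 261.25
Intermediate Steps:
U(c) = 1/(-45 + c)
U((30 + 17)*(-23 - 30))/(-4215) + 1045/r(4, -20) = 1/((-45 + (30 + 17)*(-23 - 30))*(-4215)) + 1045/4 = -1/4215/(-45 + 47*(-53)) + 1045*(1/4) = -1/4215/(-45 - 2491) + 1045/4 = -1/4215/(-2536) + 1045/4 = -1/2536*(-1/4215) + 1045/4 = 1/10689240 + 1045/4 = 2792563951/10689240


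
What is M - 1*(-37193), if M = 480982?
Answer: 518175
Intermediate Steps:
M - 1*(-37193) = 480982 - 1*(-37193) = 480982 + 37193 = 518175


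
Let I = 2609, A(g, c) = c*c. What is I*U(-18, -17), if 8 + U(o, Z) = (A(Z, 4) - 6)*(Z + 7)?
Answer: -281772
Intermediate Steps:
A(g, c) = c²
U(o, Z) = 62 + 10*Z (U(o, Z) = -8 + (4² - 6)*(Z + 7) = -8 + (16 - 6)*(7 + Z) = -8 + 10*(7 + Z) = -8 + (70 + 10*Z) = 62 + 10*Z)
I*U(-18, -17) = 2609*(62 + 10*(-17)) = 2609*(62 - 170) = 2609*(-108) = -281772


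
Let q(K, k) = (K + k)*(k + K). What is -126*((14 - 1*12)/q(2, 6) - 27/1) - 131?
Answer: 52273/16 ≈ 3267.1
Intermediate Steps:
q(K, k) = (K + k)**2 (q(K, k) = (K + k)*(K + k) = (K + k)**2)
-126*((14 - 1*12)/q(2, 6) - 27/1) - 131 = -126*((14 - 1*12)/((2 + 6)**2) - 27/1) - 131 = -126*((14 - 12)/(8**2) - 27*1) - 131 = -126*(2/64 - 27) - 131 = -126*(2*(1/64) - 27) - 131 = -126*(1/32 - 27) - 131 = -126*(-863/32) - 131 = 54369/16 - 131 = 52273/16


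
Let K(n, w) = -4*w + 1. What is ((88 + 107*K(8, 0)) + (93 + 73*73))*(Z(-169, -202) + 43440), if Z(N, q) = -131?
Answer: 243266653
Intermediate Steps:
K(n, w) = 1 - 4*w
((88 + 107*K(8, 0)) + (93 + 73*73))*(Z(-169, -202) + 43440) = ((88 + 107*(1 - 4*0)) + (93 + 73*73))*(-131 + 43440) = ((88 + 107*(1 + 0)) + (93 + 5329))*43309 = ((88 + 107*1) + 5422)*43309 = ((88 + 107) + 5422)*43309 = (195 + 5422)*43309 = 5617*43309 = 243266653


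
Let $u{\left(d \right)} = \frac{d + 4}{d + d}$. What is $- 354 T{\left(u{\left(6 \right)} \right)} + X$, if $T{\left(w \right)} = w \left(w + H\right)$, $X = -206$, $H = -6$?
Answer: $\frac{7909}{6} \approx 1318.2$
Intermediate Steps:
$u{\left(d \right)} = \frac{4 + d}{2 d}$
$T{\left(w \right)} = w \left(-6 + w\right)$ ($T{\left(w \right)} = w \left(w - 6\right) = w \left(-6 + w\right)$)
$- 354 T{\left(u{\left(6 \right)} \right)} + X = - 354 \frac{4 + 6}{2 \cdot 6} \left(-6 + \frac{4 + 6}{2 \cdot 6}\right) - 206 = - 354 \cdot \frac{1}{2} \cdot \frac{1}{6} \cdot 10 \left(-6 + \frac{1}{2} \cdot \frac{1}{6} \cdot 10\right) - 206 = - 354 \frac{5 \left(-6 + \frac{5}{6}\right)}{6} - 206 = - 354 \cdot \frac{5}{6} \left(- \frac{31}{6}\right) - 206 = \left(-354\right) \left(- \frac{155}{36}\right) - 206 = \frac{9145}{6} - 206 = \frac{7909}{6}$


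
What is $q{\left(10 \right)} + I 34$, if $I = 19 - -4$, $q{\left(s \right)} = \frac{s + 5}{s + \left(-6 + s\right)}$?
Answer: $\frac{10963}{14} \approx 783.07$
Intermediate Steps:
$q{\left(s \right)} = \frac{5 + s}{-6 + 2 s}$
$I = 23$ ($I = 19 + 4 = 23$)
$q{\left(10 \right)} + I 34 = \frac{5 + 10}{2 \left(-3 + 10\right)} + 23 \cdot 34 = \frac{1}{2} \cdot \frac{1}{7} \cdot 15 + 782 = \frac{15}{14} + 782 = \frac{10963}{14}$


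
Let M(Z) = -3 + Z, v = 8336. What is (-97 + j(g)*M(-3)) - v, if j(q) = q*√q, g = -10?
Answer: -8433 + 60*I*√10 ≈ -8433.0 + 189.74*I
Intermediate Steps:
j(q) = q^(3/2)
(-97 + j(g)*M(-3)) - v = (-97 + (-10)^(3/2)*(-3 - 3)) - 1*8336 = (-97 - 10*I*√10*(-6)) - 8336 = (-97 + 60*I*√10) - 8336 = -8433 + 60*I*√10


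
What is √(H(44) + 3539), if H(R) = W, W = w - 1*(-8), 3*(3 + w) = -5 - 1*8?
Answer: √31857/3 ≈ 59.495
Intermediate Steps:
w = -22/3 (w = -3 + (-5 - 1*8)/3 = -3 + (-5 - 8)/3 = -3 + (⅓)*(-13) = -3 - 13/3 = -22/3 ≈ -7.3333)
W = ⅔ (W = -22/3 - 1*(-8) = -22/3 + 8 = ⅔ ≈ 0.66667)
H(R) = ⅔
√(H(44) + 3539) = √(⅔ + 3539) = √(10619/3) = √31857/3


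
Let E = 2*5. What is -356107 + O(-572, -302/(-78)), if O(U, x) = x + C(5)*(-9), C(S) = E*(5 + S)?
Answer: -13923122/39 ≈ -3.5700e+5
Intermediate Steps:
E = 10
C(S) = 50 + 10*S (C(S) = 10*(5 + S) = 50 + 10*S)
O(U, x) = -900 + x (O(U, x) = x + (50 + 10*5)*(-9) = x + (50 + 50)*(-9) = x + 100*(-9) = x - 900 = -900 + x)
-356107 + O(-572, -302/(-78)) = -356107 + (-900 - 302/(-78)) = -356107 + (-900 - 302*(-1/78)) = -356107 + (-900 + 151/39) = -356107 - 34949/39 = -13923122/39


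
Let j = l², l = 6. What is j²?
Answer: 1296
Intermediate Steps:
j = 36 (j = 6² = 36)
j² = 36² = 1296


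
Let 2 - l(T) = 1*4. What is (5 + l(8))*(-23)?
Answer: -69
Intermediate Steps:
l(T) = -2 (l(T) = 2 - 4 = -2)
(5 + l(8))*(-23) = (5 - 2)*(-23) = 3*(-23) = -69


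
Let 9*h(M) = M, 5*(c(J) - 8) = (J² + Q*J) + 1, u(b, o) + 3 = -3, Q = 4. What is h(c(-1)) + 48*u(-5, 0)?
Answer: -12922/45 ≈ -287.16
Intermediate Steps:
u(b, o) = -6 (u(b, o) = -3 - 3 = -6)
c(J) = 41/5 + J²/5 + 4*J/5 (c(J) = 8 + ((J² + 4*J) + 1)/5 = 8 + (1 + J² + 4*J)/5 = 8 + (⅕ + J²/5 + 4*J/5) = 41/5 + J²/5 + 4*J/5)
h(M) = M/9
h(c(-1)) + 48*u(-5, 0) = (41/5 + (⅕)*(-1)² + (⅘)*(-1))/9 + 48*(-6) = (41/5 + (⅕)*1 - ⅘)/9 - 288 = (41/5 + ⅕ - ⅘)/9 - 288 = (⅑)*(38/5) - 288 = 38/45 - 288 = -12922/45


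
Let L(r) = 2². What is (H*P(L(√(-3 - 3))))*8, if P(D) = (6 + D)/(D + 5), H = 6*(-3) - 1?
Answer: -1520/9 ≈ -168.89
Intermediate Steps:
L(r) = 4
H = -19 (H = -18 - 1 = -19)
P(D) = (6 + D)/(5 + D)
(H*P(L(√(-3 - 3))))*8 = -19*(6 + 4)/(5 + 4)*8 = -19*10/9*8 = -190/9*8 = -1520/9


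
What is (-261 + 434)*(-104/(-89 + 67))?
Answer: 8996/11 ≈ 817.82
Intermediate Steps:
(-261 + 434)*(-104/(-89 + 67)) = 173*(-104/(-22)) = 173*(-104*(-1/22)) = 173*(52/11) = 8996/11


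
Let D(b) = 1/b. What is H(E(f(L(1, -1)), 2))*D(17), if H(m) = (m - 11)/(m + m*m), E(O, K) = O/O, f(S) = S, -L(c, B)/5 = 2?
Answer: -5/17 ≈ -0.29412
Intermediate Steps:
L(c, B) = -10 (L(c, B) = -5*2 = -10)
E(O, K) = 1
H(m) = (-11 + m)/(m + m**2)
H(E(f(L(1, -1)), 2))*D(17) = ((-11 + 1)/(1*(1 + 1)))/17 = (1*(-10)/2)*(1/17) = (1*(1/2)*(-10))*(1/17) = -5*1/17 = -5/17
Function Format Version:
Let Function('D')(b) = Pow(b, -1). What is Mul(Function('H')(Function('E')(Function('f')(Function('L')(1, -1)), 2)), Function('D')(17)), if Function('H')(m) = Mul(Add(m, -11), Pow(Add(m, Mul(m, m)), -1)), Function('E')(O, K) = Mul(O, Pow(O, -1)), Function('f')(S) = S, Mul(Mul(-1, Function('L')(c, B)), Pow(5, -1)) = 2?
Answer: Rational(-5, 17) ≈ -0.29412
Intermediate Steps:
Function('L')(c, B) = -10 (Function('L')(c, B) = Mul(-5, 2) = -10)
Function('E')(O, K) = 1
Function('H')(m) = Mul(Pow(Add(m, Pow(m, 2)), -1), Add(-11, m)) (Function('H')(m) = Mul(Add(-11, m), Pow(Add(m, Pow(m, 2)), -1)) = Mul(Pow(Add(m, Pow(m, 2)), -1), Add(-11, m)))
Mul(Function('H')(Function('E')(Function('f')(Function('L')(1, -1)), 2)), Function('D')(17)) = Mul(Mul(Pow(1, -1), Pow(Add(1, 1), -1), Add(-11, 1)), Pow(17, -1)) = Mul(Mul(1, Pow(2, -1), -10), Rational(1, 17)) = Mul(Mul(1, Rational(1, 2), -10), Rational(1, 17)) = Mul(-5, Rational(1, 17)) = Rational(-5, 17)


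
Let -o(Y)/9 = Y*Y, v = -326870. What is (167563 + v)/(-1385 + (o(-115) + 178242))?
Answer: -159307/57832 ≈ -2.7547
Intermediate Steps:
o(Y) = -9*Y² (o(Y) = -9*Y*Y = -9*Y²)
(167563 + v)/(-1385 + (o(-115) + 178242)) = (167563 - 326870)/(-1385 + (-9*(-115)² + 178242)) = -159307/(-1385 + (-9*13225 + 178242)) = -159307/(-1385 + (-119025 + 178242)) = -159307/(-1385 + 59217) = -159307/57832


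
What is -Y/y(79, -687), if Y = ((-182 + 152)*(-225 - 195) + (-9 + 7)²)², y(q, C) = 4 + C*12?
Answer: 9928801/515 ≈ 19279.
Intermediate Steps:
y(q, C) = 4 + 12*C
Y = 158860816 (Y = (-30*(-420) + (-2)²)² = (12600 + 4)² = 12604² = 158860816)
-Y/y(79, -687) = -158860816/(4 + 12*(-687)) = -158860816/(4 - 8244) = -158860816/(-8240) = -158860816*(-1)/8240 = -1*(-9928801/515) = 9928801/515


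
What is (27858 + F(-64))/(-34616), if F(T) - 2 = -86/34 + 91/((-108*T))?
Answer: -3273365771/4067518464 ≈ -0.80476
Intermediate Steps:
F(T) = -9/17 - 91/(108*T) (F(T) = 2 + (-86/34 + 91/((-108*T))) = 2 + (-86*1/34 + 91*(-1/(108*T))) = 2 + (-43/17 - 91/(108*T)) = -9/17 - 91/(108*T))
(27858 + F(-64))/(-34616) = (27858 + (1/1836)*(-1547 - 972*(-64))/(-64))/(-34616) = (27858 + (1/1836)*(-1/64)*(-1547 + 62208))*(-1/34616) = (27858 + (1/1836)*(-1/64)*60661)*(-1/34616) = (27858 - 60661/117504)*(-1/34616) = (3273365771/117504)*(-1/34616) = -3273365771/4067518464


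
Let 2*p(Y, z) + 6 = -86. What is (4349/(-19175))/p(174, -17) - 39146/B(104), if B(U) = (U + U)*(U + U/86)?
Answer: -28473903571/15961576800 ≈ -1.7839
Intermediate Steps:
p(Y, z) = -46 (p(Y, z) = -3 + (½)*(-86) = -3 - 43 = -46)
B(U) = 87*U²/43 (B(U) = (2*U)*(U + U*(1/86)) = (2*U)*(U + U/86) = (2*U)*(87*U/86) = 87*U²/43)
(4349/(-19175))/p(174, -17) - 39146/B(104) = (4349/(-19175))/(-46) - 39146/((87/43)*104²) = (4349*(-1/19175))*(-1/46) - 39146/((87/43)*10816) = -4349/19175*(-1/46) - 39146/940992/43 = 4349/882050 - 39146*43/940992 = 4349/882050 - 841639/470496 = -28473903571/15961576800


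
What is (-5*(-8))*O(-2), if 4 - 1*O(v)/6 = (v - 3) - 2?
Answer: 2640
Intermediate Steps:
O(v) = 54 - 6*v (O(v) = 24 - 6*((v - 3) - 2) = 24 - 6*((-3 + v) - 2) = 24 - 6*(-5 + v) = 24 + (30 - 6*v) = 54 - 6*v)
(-5*(-8))*O(-2) = (-5*(-8))*(54 - 6*(-2)) = 40*(54 + 12) = 40*66 = 2640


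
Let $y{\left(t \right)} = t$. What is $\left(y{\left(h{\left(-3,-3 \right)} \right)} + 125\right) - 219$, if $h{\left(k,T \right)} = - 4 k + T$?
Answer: $-85$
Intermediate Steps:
$h{\left(k,T \right)} = T - 4 k$
$\left(y{\left(h{\left(-3,-3 \right)} \right)} + 125\right) - 219 = \left(\left(-3 - -12\right) + 125\right) - 219 = \left(\left(-3 + 12\right) + 125\right) - 219 = \left(9 + 125\right) - 219 = 134 - 219 = -85$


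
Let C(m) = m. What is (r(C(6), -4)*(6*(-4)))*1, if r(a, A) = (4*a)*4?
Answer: -2304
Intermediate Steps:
r(a, A) = 16*a
(r(C(6), -4)*(6*(-4)))*1 = ((16*6)*(6*(-4)))*1 = (96*(-24))*1 = -2304*1 = -2304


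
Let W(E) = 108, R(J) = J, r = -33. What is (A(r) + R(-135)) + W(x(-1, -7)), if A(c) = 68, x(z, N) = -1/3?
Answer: 41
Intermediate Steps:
x(z, N) = -⅓ (x(z, N) = -1*⅓ = -⅓)
(A(r) + R(-135)) + W(x(-1, -7)) = (68 - 135) + 108 = -67 + 108 = 41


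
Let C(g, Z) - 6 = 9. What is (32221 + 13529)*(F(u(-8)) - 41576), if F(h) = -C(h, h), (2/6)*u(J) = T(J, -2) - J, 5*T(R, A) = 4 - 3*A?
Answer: -1902788250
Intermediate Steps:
C(g, Z) = 15 (C(g, Z) = 6 + 9 = 15)
T(R, A) = 4/5 - 3*A/5 (T(R, A) = (4 - 3*A)/5 = 4/5 - 3*A/5)
u(J) = 6 - 3*J (u(J) = 3*((4/5 - 3/5*(-2)) - J) = 3*((4/5 + 6/5) - J) = 3*(2 - J) = 6 - 3*J)
F(h) = -15 (F(h) = -1*15 = -15)
(32221 + 13529)*(F(u(-8)) - 41576) = (32221 + 13529)*(-15 - 41576) = 45750*(-41591) = -1902788250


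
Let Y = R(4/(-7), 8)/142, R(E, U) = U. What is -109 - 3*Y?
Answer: -7751/71 ≈ -109.17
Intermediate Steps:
Y = 4/71 (Y = 8/142 = 8*(1/142) = 4/71 ≈ 0.056338)
-109 - 3*Y = -109 - 3*4/71 = -109 - 12/71 = -7751/71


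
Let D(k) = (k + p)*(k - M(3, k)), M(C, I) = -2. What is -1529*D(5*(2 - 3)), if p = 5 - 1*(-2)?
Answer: 9174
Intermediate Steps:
p = 7 (p = 5 + 2 = 7)
D(k) = (2 + k)*(7 + k) (D(k) = (k + 7)*(k - 1*(-2)) = (7 + k)*(k + 2) = (7 + k)*(2 + k) = (2 + k)*(7 + k))
-1529*D(5*(2 - 3)) = -1529*(14 + (5*(2 - 3))**2 + 9*(5*(2 - 3))) = -1529*(14 + (5*(-1))**2 + 9*(5*(-1))) = -1529*(14 + (-5)**2 + 9*(-5)) = -1529*(14 + 25 - 45) = -1529*(-6) = 9174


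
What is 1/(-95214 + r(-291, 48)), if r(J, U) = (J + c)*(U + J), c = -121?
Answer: 1/4902 ≈ 0.00020400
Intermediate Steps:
r(J, U) = (-121 + J)*(J + U) (r(J, U) = (J - 121)*(U + J) = (-121 + J)*(J + U))
1/(-95214 + r(-291, 48)) = 1/(-95214 + ((-291)² - 121*(-291) - 121*48 - 291*48)) = 1/(-95214 + (84681 + 35211 - 5808 - 13968)) = 1/(-95214 + 100116) = 1/4902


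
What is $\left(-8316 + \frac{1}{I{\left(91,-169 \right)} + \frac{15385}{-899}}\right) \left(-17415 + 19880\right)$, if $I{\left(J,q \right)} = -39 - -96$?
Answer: $- \frac{735048774485}{35858} \approx -2.0499 \cdot 10^{7}$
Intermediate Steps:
$I{\left(J,q \right)} = 57$ ($I{\left(J,q \right)} = -39 + 96 = 57$)
$\left(-8316 + \frac{1}{I{\left(91,-169 \right)} + \frac{15385}{-899}}\right) \left(-17415 + 19880\right) = \left(-8316 + \frac{1}{57 + \frac{15385}{-899}}\right) \left(-17415 + 19880\right) = \left(-8316 + \frac{1}{57 + 15385 \left(- \frac{1}{899}\right)}\right) 2465 = \left(-8316 + \frac{1}{57 - \frac{15385}{899}}\right) 2465 = \left(-8316 + \frac{1}{\frac{35858}{899}}\right) 2465 = \left(-8316 + \frac{899}{35858}\right) 2465 = \left(- \frac{298194229}{35858}\right) 2465 = - \frac{735048774485}{35858}$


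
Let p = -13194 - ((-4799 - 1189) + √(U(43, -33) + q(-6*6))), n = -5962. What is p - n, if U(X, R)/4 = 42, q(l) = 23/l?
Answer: -1244 - 5*√241/6 ≈ -1256.9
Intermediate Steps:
U(X, R) = 168 (U(X, R) = 4*42 = 168)
p = -7206 - 5*√241/6 (p = -13194 - ((-4799 - 1189) + √(168 + 23/((-6*6)))) = -13194 - (-5988 + √(168 + 23/(-36))) = -13194 - (-5988 + √(168 + 23*(-1/36))) = -13194 - (-5988 + √(168 - 23/36)) = -13194 - (-5988 + √(6025/36)) = -13194 - (-5988 + 5*√241/6) = -13194 + (5988 - 5*√241/6) = -7206 - 5*√241/6 ≈ -7218.9)
p - n = (-7206 - 5*√241/6) - 1*(-5962) = (-7206 - 5*√241/6) + 5962 = -1244 - 5*√241/6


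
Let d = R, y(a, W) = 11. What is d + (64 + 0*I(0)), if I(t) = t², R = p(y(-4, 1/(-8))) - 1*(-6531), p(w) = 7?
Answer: 6602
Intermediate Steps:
R = 6538 (R = 7 - 1*(-6531) = 7 + 6531 = 6538)
d = 6538
d + (64 + 0*I(0)) = 6538 + (64 + 0*0²) = 6538 + (64 + 0*0) = 6538 + (64 + 0) = 6538 + 64 = 6602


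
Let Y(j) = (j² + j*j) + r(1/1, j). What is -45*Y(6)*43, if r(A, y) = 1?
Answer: -141255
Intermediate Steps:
Y(j) = 1 + 2*j² (Y(j) = (j² + j*j) + 1 = (j² + j²) + 1 = 2*j² + 1 = 1 + 2*j²)
-45*Y(6)*43 = -45*(1 + 2*6²)*43 = -45*(1 + 2*36)*43 = -45*(1 + 72)*43 = -45*73*43 = -3285*43 = -141255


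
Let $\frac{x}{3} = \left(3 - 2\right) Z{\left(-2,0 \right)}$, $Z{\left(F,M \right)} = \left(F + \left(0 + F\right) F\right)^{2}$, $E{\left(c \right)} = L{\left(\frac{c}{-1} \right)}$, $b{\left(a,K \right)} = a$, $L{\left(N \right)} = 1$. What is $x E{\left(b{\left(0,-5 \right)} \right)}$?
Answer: $12$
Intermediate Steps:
$E{\left(c \right)} = 1$
$Z{\left(F,M \right)} = \left(F + F^{2}\right)^{2}$ ($Z{\left(F,M \right)} = \left(F + F F\right)^{2} = \left(F + F^{2}\right)^{2}$)
$x = 12$ ($x = 3 \left(3 - 2\right) \left(-2\right)^{2} \left(1 - 2\right)^{2} = 3 \cdot 1 \cdot 4 \left(-1\right)^{2} = 3 \cdot 1 \cdot 4 \cdot 1 = 3 \cdot 1 \cdot 4 = 3 \cdot 4 = 12$)
$x E{\left(b{\left(0,-5 \right)} \right)} = 12 \cdot 1 = 12$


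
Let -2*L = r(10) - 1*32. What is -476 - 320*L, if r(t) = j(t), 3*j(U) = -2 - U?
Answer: -6236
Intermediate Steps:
j(U) = -⅔ - U/3 (j(U) = (-2 - U)/3 = -⅔ - U/3)
r(t) = -⅔ - t/3
L = 18 (L = -((-⅔ - ⅓*10) - 1*32)/2 = -((-⅔ - 10/3) - 32)/2 = -(-4 - 32)/2 = -½*(-36) = 18)
-476 - 320*L = -476 - 320*18 = -476 - 5760 = -6236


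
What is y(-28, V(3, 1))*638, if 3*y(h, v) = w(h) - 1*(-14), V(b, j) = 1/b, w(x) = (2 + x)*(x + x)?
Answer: 312620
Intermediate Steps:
w(x) = 2*x*(2 + x) (w(x) = (2 + x)*(2*x) = 2*x*(2 + x))
y(h, v) = 14/3 + 2*h*(2 + h)/3 (y(h, v) = (2*h*(2 + h) - 1*(-14))/3 = (2*h*(2 + h) + 14)/3 = (14 + 2*h*(2 + h))/3 = 14/3 + 2*h*(2 + h)/3)
y(-28, V(3, 1))*638 = (14/3 + (2/3)*(-28)*(2 - 28))*638 = (14/3 + (2/3)*(-28)*(-26))*638 = (14/3 + 1456/3)*638 = 490*638 = 312620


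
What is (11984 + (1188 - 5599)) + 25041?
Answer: 32614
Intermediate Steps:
(11984 + (1188 - 5599)) + 25041 = (11984 - 4411) + 25041 = 7573 + 25041 = 32614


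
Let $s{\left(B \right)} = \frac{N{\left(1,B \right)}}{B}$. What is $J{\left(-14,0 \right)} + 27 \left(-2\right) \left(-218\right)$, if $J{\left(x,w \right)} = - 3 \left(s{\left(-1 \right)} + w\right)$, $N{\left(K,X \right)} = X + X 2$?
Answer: $11763$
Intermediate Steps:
$N{\left(K,X \right)} = 3 X$ ($N{\left(K,X \right)} = X + 2 X = 3 X$)
$s{\left(B \right)} = 3$ ($s{\left(B \right)} = \frac{3 B}{B} = 3$)
$J{\left(x,w \right)} = -9 - 3 w$ ($J{\left(x,w \right)} = - 3 \left(3 + w\right) = -9 - 3 w$)
$J{\left(-14,0 \right)} + 27 \left(-2\right) \left(-218\right) = \left(-9 - 0\right) + 27 \left(-2\right) \left(-218\right) = \left(-9 + 0\right) - -11772 = -9 + 11772 = 11763$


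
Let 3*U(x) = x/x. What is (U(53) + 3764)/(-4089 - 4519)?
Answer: -11293/25824 ≈ -0.43731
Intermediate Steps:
U(x) = ⅓ (U(x) = (x/x)/3 = (⅓)*1 = ⅓)
(U(53) + 3764)/(-4089 - 4519) = (⅓ + 3764)/(-4089 - 4519) = (11293/3)/(-8608) = (11293/3)*(-1/8608) = -11293/25824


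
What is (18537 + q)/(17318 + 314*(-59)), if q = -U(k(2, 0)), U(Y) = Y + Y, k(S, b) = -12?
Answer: -18561/1208 ≈ -15.365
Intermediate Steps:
U(Y) = 2*Y
q = 24 (q = -2*(-12) = -1*(-24) = 24)
(18537 + q)/(17318 + 314*(-59)) = (18537 + 24)/(17318 + 314*(-59)) = 18561/(17318 - 18526) = 18561/(-1208) = 18561*(-1/1208) = -18561/1208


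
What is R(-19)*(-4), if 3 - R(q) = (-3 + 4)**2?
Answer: -8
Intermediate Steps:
R(q) = 2 (R(q) = 3 - (-3 + 4)**2 = 3 - 1*1**2 = 3 - 1*1 = 3 - 1 = 2)
R(-19)*(-4) = 2*(-4) = -8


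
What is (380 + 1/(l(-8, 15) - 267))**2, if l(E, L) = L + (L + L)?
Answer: 7116440881/49284 ≈ 1.4440e+5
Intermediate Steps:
l(E, L) = 3*L (l(E, L) = L + 2*L = 3*L)
(380 + 1/(l(-8, 15) - 267))**2 = (380 + 1/(3*15 - 267))**2 = (380 + 1/(45 - 267))**2 = (380 + 1/(-222))**2 = (380 - 1/222)**2 = (84359/222)**2 = 7116440881/49284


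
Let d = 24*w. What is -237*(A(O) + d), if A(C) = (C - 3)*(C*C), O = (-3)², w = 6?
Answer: -149310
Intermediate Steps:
d = 144 (d = 24*6 = 144)
O = 9
A(C) = C²*(-3 + C) (A(C) = (-3 + C)*C² = C²*(-3 + C))
-237*(A(O) + d) = -237*(9²*(-3 + 9) + 144) = -237*(81*6 + 144) = -237*(486 + 144) = -237*630 = -1*149310 = -149310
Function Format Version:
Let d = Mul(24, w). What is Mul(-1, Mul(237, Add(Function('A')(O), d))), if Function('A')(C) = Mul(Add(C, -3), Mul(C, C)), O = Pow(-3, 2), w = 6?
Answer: -149310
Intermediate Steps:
d = 144 (d = Mul(24, 6) = 144)
O = 9
Function('A')(C) = Mul(Pow(C, 2), Add(-3, C)) (Function('A')(C) = Mul(Add(-3, C), Pow(C, 2)) = Mul(Pow(C, 2), Add(-3, C)))
Mul(-1, Mul(237, Add(Function('A')(O), d))) = Mul(-1, Mul(237, Add(Mul(Pow(9, 2), Add(-3, 9)), 144))) = Mul(-1, Mul(237, Add(Mul(81, 6), 144))) = Mul(-1, Mul(237, Add(486, 144))) = Mul(-1, Mul(237, 630)) = Mul(-1, 149310) = -149310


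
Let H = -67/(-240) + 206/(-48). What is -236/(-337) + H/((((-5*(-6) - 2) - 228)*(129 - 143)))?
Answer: 52755823/75488000 ≈ 0.69886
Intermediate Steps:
H = -321/80 (H = -67*(-1/240) + 206*(-1/48) = 67/240 - 103/24 = -321/80 ≈ -4.0125)
-236/(-337) + H/((((-5*(-6) - 2) - 228)*(129 - 143))) = -236/(-337) - 321*1/((129 - 143)*((-5*(-6) - 2) - 228))/80 = -236*(-1/337) - 321*(-1/(14*((30 - 2) - 228)))/80 = 236/337 - 321*(-1/(14*(28 - 228)))/80 = 236/337 - 321/(80*((-200*(-14)))) = 236/337 - 321/80/2800 = 236/337 - 321/80*1/2800 = 236/337 - 321/224000 = 52755823/75488000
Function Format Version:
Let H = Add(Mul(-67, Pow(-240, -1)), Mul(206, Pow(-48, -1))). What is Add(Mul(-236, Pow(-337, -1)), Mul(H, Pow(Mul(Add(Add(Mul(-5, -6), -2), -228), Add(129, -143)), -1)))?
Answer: Rational(52755823, 75488000) ≈ 0.69886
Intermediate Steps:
H = Rational(-321, 80) (H = Add(Mul(-67, Rational(-1, 240)), Mul(206, Rational(-1, 48))) = Add(Rational(67, 240), Rational(-103, 24)) = Rational(-321, 80) ≈ -4.0125)
Add(Mul(-236, Pow(-337, -1)), Mul(H, Pow(Mul(Add(Add(Mul(-5, -6), -2), -228), Add(129, -143)), -1))) = Add(Mul(-236, Pow(-337, -1)), Mul(Rational(-321, 80), Pow(Mul(Add(Add(Mul(-5, -6), -2), -228), Add(129, -143)), -1))) = Add(Mul(-236, Rational(-1, 337)), Mul(Rational(-321, 80), Pow(Mul(Add(Add(30, -2), -228), -14), -1))) = Add(Rational(236, 337), Mul(Rational(-321, 80), Pow(Mul(Add(28, -228), -14), -1))) = Add(Rational(236, 337), Mul(Rational(-321, 80), Pow(Mul(-200, -14), -1))) = Add(Rational(236, 337), Mul(Rational(-321, 80), Pow(2800, -1))) = Add(Rational(236, 337), Mul(Rational(-321, 80), Rational(1, 2800))) = Add(Rational(236, 337), Rational(-321, 224000)) = Rational(52755823, 75488000)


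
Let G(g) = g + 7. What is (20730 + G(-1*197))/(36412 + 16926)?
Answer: 10270/26669 ≈ 0.38509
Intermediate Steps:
G(g) = 7 + g
(20730 + G(-1*197))/(36412 + 16926) = (20730 + (7 - 1*197))/(36412 + 16926) = (20730 + (7 - 197))/53338 = (20730 - 190)*(1/53338) = 20540*(1/53338) = 10270/26669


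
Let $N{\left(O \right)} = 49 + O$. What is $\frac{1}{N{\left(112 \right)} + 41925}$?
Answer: $\frac{1}{42086} \approx 2.3761 \cdot 10^{-5}$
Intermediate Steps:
$\frac{1}{N{\left(112 \right)} + 41925} = \frac{1}{\left(49 + 112\right) + 41925} = \frac{1}{161 + 41925} = \frac{1}{42086}$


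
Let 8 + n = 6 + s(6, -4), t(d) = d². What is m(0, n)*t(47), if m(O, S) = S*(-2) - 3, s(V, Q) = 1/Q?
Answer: 6627/2 ≈ 3313.5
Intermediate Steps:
n = -9/4 (n = -8 + (6 + 1/(-4)) = -8 + (6 - ¼) = -8 + 23/4 = -9/4 ≈ -2.2500)
m(O, S) = -3 - 2*S (m(O, S) = -2*S - 3 = -3 - 2*S)
m(0, n)*t(47) = (-3 - 2*(-9/4))*47² = (-3 + 9/2)*2209 = (3/2)*2209 = 6627/2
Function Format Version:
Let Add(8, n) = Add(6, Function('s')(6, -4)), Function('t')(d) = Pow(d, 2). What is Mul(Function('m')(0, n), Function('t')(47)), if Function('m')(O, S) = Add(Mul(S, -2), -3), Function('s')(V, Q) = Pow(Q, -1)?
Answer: Rational(6627, 2) ≈ 3313.5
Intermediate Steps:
n = Rational(-9, 4) (n = Add(-8, Add(6, Pow(-4, -1))) = Add(-8, Add(6, Rational(-1, 4))) = Add(-8, Rational(23, 4)) = Rational(-9, 4) ≈ -2.2500)
Function('m')(O, S) = Add(-3, Mul(-2, S)) (Function('m')(O, S) = Add(Mul(-2, S), -3) = Add(-3, Mul(-2, S)))
Mul(Function('m')(0, n), Function('t')(47)) = Mul(Add(-3, Mul(-2, Rational(-9, 4))), Pow(47, 2)) = Mul(Add(-3, Rational(9, 2)), 2209) = Mul(Rational(3, 2), 2209) = Rational(6627, 2)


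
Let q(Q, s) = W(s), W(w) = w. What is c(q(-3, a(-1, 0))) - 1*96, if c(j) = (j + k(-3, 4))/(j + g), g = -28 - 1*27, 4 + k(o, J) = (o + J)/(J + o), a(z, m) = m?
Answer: -5277/55 ≈ -95.945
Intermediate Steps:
q(Q, s) = s
k(o, J) = -3 (k(o, J) = -4 + (o + J)/(J + o) = -4 + (J + o)/(J + o) = -4 + 1 = -3)
g = -55 (g = -28 - 27 = -55)
c(j) = (-3 + j)/(-55 + j) (c(j) = (j - 3)/(j - 55) = (-3 + j)/(-55 + j))
c(q(-3, a(-1, 0))) - 1*96 = (-3 + 0)/(-55 + 0) - 1*96 = -3/(-55) - 96 = -1/55*(-3) - 96 = 3/55 - 96 = -5277/55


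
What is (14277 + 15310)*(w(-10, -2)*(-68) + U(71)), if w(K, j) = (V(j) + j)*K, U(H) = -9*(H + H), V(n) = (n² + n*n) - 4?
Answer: 2426134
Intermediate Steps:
V(n) = -4 + 2*n² (V(n) = (n² + n²) - 4 = 2*n² - 4 = -4 + 2*n²)
U(H) = -18*H
w(K, j) = K*(-4 + j + 2*j²) (w(K, j) = ((-4 + 2*j²) + j)*K = (-4 + j + 2*j²)*K = K*(-4 + j + 2*j²))
(14277 + 15310)*(w(-10, -2)*(-68) + U(71)) = (14277 + 15310)*(-10*(-4 - 2 + 2*(-2)²)*(-68) - 18*71) = 29587*(-10*(-4 - 2 + 2*4)*(-68) - 1278) = 29587*(-10*(-4 - 2 + 8)*(-68) - 1278) = 29587*(-10*2*(-68) - 1278) = 29587*(-20*(-68) - 1278) = 29587*(1360 - 1278) = 29587*82 = 2426134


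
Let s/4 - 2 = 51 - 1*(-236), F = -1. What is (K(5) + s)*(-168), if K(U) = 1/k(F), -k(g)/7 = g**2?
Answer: -194184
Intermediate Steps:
k(g) = -7*g**2
s = 1156 (s = 8 + 4*(51 - 1*(-236)) = 8 + 4*(51 + 236) = 8 + 4*287 = 8 + 1148 = 1156)
K(U) = -1/7 (K(U) = 1/(-7*(-1)**2) = 1/(-7*1) = 1/(-7) = -1/7)
(K(5) + s)*(-168) = (-1/7 + 1156)*(-168) = (8091/7)*(-168) = -194184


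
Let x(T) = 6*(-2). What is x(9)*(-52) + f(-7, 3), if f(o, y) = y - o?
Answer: 634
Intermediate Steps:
x(T) = -12
x(9)*(-52) + f(-7, 3) = -12*(-52) + (3 - 1*(-7)) = 624 + (3 + 7) = 624 + 10 = 634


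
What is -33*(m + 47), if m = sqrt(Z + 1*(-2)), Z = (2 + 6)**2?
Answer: -1551 - 33*sqrt(62) ≈ -1810.8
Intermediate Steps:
Z = 64 (Z = 8**2 = 64)
m = sqrt(62) (m = sqrt(64 + 1*(-2)) = sqrt(64 - 2) = sqrt(62) ≈ 7.8740)
-33*(m + 47) = -33*(sqrt(62) + 47) = -33*(47 + sqrt(62)) = -1551 - 33*sqrt(62)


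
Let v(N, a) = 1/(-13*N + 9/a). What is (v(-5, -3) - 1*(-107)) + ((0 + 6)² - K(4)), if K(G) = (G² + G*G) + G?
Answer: 6635/62 ≈ 107.02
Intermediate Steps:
K(G) = G + 2*G² (K(G) = (G² + G²) + G = 2*G² + G = G + 2*G²)
(v(-5, -3) - 1*(-107)) + ((0 + 6)² - K(4)) = (-1*(-3)/(-9 + 13*(-5)*(-3)) - 1*(-107)) + ((0 + 6)² - 4*(1 + 2*4)) = (-1*(-3)/(-9 + 195) + 107) + (6² - 4*(1 + 8)) = (-1*(-3)/186 + 107) + (36 - 4*9) = (-1*(-3)*1/186 + 107) + (36 - 1*36) = (1/62 + 107) + (36 - 36) = 6635/62 + 0 = 6635/62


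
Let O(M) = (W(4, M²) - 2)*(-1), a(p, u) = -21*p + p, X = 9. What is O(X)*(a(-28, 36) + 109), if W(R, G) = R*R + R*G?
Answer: -226122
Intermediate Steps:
a(p, u) = -20*p
W(R, G) = R² + G*R
O(M) = -14 - 4*M² (O(M) = (4*(M² + 4) - 2)*(-1) = (4*(4 + M²) - 2)*(-1) = ((16 + 4*M²) - 2)*(-1) = (14 + 4*M²)*(-1) = -14 - 4*M²)
O(X)*(a(-28, 36) + 109) = (-14 - 4*9²)*(-20*(-28) + 109) = (-14 - 4*81)*(560 + 109) = (-14 - 324)*669 = -338*669 = -226122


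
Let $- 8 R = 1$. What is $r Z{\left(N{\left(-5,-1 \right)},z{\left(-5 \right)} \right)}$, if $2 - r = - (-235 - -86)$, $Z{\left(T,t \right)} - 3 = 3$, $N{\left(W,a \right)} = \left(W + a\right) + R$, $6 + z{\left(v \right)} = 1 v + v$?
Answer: $-882$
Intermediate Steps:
$R = - \frac{1}{8}$ ($R = \left(- \frac{1}{8}\right) 1 = - \frac{1}{8} \approx -0.125$)
$z{\left(v \right)} = -6 + 2 v$ ($z{\left(v \right)} = -6 + \left(1 v + v\right) = -6 + \left(v + v\right) = -6 + 2 v$)
$N{\left(W,a \right)} = - \frac{1}{8} + W + a$ ($N{\left(W,a \right)} = \left(W + a\right) - \frac{1}{8} = - \frac{1}{8} + W + a$)
$Z{\left(T,t \right)} = 6$ ($Z{\left(T,t \right)} = 3 + 3 = 6$)
$r = -147$ ($r = 2 - - (-235 - -86) = 2 - - (-235 + 86) = 2 - \left(-1\right) \left(-149\right) = 2 - 149 = -147$)
$r Z{\left(N{\left(-5,-1 \right)},z{\left(-5 \right)} \right)} = \left(-147\right) 6 = -882$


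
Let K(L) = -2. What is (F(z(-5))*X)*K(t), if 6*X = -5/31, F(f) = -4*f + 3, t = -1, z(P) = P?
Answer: 115/93 ≈ 1.2366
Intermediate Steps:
F(f) = 3 - 4*f
X = -5/186 (X = (-5/31)/6 = (-5*1/31)/6 = (1/6)*(-5/31) = -5/186 ≈ -0.026882)
(F(z(-5))*X)*K(t) = ((3 - 4*(-5))*(-5/186))*(-2) = ((3 + 20)*(-5/186))*(-2) = (23*(-5/186))*(-2) = -115/186*(-2) = 115/93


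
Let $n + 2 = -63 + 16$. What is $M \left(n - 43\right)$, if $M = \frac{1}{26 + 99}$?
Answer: $- \frac{92}{125} \approx -0.736$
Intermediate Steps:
$M = \frac{1}{125} \approx 0.008$
$n = -49$ ($n = -2 + \left(-63 + 16\right) = -2 - 47 = -49$)
$M \left(n - 43\right) = \frac{-49 - 43}{125} = \frac{1}{125} \left(-92\right) = - \frac{92}{125}$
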